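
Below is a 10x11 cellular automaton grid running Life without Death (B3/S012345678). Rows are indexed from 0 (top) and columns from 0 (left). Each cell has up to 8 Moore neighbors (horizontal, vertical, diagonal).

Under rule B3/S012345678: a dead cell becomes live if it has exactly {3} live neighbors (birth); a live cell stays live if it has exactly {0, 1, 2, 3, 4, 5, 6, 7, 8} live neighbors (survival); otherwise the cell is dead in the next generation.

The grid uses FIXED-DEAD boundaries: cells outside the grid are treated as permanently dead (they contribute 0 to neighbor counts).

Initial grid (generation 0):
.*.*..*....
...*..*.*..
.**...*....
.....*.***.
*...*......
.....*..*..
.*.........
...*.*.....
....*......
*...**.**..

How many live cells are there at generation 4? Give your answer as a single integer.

Answer: 67

Derivation:
Simulating step by step:
Generation 0 (given above): 26 live cells
Generation 1: 42 live cells
.***..**...
.*.*.**.*..
.**..**..*.
.*...*****.
*...****.*.
.....*..*..
.*..*......
...***.....
...**.*....
*...**.**..
Generation 2: 55 live cells
.*******...
**.*.**.*..
***..**..*.
***..******
*...****.*.
.....*.**..
.*.**......
..****.....
...**.**...
*..******..
Generation 3: 64 live cells
********...
**.*.**.*..
****.**..**
****.******
*...****.**
...*.*.**..
.*.**.*....
..*****....
...**.***..
*..******..
Generation 4: 67 live cells
********...
**.*.**.**.
****.**..**
****.******
*...****.**
..**.*.***.
.*.**.*....
..*****....
...**.***..
*..******..
Population at generation 4: 67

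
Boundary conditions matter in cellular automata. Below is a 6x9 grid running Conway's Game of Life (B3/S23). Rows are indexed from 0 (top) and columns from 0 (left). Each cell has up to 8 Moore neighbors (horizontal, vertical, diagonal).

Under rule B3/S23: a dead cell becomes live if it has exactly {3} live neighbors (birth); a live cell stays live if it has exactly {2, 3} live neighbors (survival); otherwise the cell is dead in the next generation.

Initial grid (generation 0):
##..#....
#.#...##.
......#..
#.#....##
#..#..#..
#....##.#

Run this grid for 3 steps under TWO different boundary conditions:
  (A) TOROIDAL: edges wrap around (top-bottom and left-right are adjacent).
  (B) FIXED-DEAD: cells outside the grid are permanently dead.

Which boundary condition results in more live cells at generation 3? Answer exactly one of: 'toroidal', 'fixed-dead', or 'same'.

Answer: fixed-dead

Derivation:
Under TOROIDAL boundary, generation 3:
#...#....
#....####
.#....#..
#........
#.......#
...###...
Population = 15

Under FIXED-DEAD boundary, generation 3:
##...###.
##...###.
......#.#
.......##
.......##
.........
Population = 16

Comparison: toroidal=15, fixed-dead=16 -> fixed-dead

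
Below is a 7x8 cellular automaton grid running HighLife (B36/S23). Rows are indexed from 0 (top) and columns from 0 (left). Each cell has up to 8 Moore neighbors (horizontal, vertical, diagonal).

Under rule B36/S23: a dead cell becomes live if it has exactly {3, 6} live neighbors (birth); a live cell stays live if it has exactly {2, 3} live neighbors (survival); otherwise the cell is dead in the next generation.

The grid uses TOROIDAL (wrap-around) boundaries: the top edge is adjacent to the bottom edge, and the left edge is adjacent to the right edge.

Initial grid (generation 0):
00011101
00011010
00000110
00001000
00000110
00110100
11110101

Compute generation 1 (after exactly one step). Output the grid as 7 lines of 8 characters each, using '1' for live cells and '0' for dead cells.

Simulating step by step:
Generation 0 (given above): 21 live cells
Generation 1: 19 live cells
(generation 1 grid is the final answer)

Answer: 01000001
00010101
00010010
00001000
00010110
10010101
11000101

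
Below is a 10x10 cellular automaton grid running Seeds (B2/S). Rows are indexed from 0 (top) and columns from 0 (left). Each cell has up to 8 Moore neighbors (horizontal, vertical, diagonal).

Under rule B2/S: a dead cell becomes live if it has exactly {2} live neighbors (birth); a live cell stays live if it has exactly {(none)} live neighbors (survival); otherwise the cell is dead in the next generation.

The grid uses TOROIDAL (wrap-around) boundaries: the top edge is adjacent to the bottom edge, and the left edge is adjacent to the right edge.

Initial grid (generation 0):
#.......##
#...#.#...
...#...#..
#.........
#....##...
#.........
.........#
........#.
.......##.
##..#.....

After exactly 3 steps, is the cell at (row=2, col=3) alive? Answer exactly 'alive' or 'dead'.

Simulating step by step:
Generation 0 (given above): 20 live cells
Generation 1: 24 live cells
...##..#..
.#.#.#....
##..###..#
.#..##.#.#
..........
.#...##...
#.......#.
..........
##........
..........
Generation 2: 25 live cells
.....##...
.......###
.......#..
..##......
.##....##.
#......#.#
.#...###.#
..........
..........
#####.....
Generation 3: 15 live cells
..........
.....#....
..##..#..#
......#...
......#...
.....#....
..........
#....#.##.
#...#.....
......#...

Cell (2,3) at generation 3: 1 -> alive

Answer: alive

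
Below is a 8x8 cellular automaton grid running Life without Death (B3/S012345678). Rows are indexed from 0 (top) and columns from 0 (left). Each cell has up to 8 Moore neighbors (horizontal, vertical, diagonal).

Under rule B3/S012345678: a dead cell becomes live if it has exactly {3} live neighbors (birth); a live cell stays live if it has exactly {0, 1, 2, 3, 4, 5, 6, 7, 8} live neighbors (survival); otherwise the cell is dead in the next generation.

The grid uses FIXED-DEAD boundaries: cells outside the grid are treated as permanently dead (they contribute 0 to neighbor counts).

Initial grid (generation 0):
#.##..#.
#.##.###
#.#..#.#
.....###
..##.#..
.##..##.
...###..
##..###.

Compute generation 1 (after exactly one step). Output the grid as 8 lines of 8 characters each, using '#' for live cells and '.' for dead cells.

Simulating step by step:
Generation 0 (given above): 32 live cells
Generation 1: 43 live cells
(generation 1 grid is the final answer)

Answer: #.######
#.##.###
#.##.#.#
.###.###
.###.#.#
.##..##.
#..###..
##.####.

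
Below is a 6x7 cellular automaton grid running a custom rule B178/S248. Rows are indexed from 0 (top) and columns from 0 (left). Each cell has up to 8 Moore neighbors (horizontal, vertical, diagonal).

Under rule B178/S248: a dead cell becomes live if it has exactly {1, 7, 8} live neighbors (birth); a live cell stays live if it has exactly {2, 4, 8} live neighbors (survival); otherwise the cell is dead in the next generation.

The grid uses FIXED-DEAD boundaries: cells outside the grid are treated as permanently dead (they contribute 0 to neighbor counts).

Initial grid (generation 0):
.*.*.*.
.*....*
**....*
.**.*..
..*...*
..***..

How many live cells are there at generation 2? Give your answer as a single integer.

Answer: 15

Derivation:
Simulating step by step:
Generation 0 (given above): 16 live cells
Generation 1: 9 live cells
.......
...*..*
.*..*..
.*.....
*.*....
..*...*
Generation 2: 15 live cells
..*****
**.....
......*
....**.
..*..**
*....*.
Population at generation 2: 15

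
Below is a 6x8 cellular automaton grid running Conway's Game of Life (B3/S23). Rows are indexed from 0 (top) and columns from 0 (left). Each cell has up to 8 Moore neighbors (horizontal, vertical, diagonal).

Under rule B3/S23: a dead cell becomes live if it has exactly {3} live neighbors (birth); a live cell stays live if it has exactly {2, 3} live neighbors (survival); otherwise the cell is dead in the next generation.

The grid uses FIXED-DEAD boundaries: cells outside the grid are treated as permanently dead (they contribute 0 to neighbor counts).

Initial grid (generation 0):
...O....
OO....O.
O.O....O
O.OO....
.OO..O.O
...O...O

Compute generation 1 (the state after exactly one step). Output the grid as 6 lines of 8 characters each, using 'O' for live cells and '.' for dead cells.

Answer: ........
OOO.....
O.OO....
O..O..O.
.O..O.O.
..O...O.

Derivation:
Simulating step by step:
Generation 0 (given above): 16 live cells
Generation 1: 14 live cells
(generation 1 grid is the final answer)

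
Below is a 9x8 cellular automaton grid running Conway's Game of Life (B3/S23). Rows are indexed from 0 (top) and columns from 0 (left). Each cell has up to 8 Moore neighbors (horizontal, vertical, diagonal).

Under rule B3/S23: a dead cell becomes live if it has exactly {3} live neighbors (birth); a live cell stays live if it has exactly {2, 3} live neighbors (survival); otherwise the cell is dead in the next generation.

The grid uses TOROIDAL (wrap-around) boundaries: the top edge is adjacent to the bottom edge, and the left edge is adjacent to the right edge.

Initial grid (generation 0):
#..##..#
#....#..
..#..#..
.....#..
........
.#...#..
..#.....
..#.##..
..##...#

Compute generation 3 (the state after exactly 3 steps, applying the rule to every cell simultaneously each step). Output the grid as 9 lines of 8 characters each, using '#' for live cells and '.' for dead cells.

Simulating step by step:
Generation 0 (given above): 18 live cells
Generation 1: 30 live cells
#####.##
##.#.###
....###.
........
........
........
.#####..
.##.#...
###..###
Generation 2: 10 live cells
........
........
#...#...
.....#..
........
..###...
.#..##..
.......#
........
Generation 3: 9 live cells
(generation 3 grid is the final answer)

Answer: ........
........
........
........
...##...
..####..
..#.##..
........
........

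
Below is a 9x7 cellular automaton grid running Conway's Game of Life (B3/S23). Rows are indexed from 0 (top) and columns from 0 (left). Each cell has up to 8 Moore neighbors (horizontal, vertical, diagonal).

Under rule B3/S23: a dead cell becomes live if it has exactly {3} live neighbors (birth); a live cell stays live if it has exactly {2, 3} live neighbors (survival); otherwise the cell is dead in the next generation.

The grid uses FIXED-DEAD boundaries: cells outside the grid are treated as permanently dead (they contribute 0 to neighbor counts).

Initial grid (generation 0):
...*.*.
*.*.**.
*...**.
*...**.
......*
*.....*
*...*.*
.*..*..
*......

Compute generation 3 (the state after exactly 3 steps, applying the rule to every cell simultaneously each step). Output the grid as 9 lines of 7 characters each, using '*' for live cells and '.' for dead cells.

Simulating step by step:
Generation 0 (given above): 21 live cells
Generation 1: 15 live cells
...*.*.
.*....*
*.....*
....*.*
......*
......*
**.....
**...*.
.......
Generation 2: 9 live cells
.......
.....**
......*
......*
......*
.......
**.....
**.....
.......
Generation 3: 9 live cells
(generation 3 grid is the final answer)

Answer: .......
.....**
......*
.....**
.......
.......
**.....
**.....
.......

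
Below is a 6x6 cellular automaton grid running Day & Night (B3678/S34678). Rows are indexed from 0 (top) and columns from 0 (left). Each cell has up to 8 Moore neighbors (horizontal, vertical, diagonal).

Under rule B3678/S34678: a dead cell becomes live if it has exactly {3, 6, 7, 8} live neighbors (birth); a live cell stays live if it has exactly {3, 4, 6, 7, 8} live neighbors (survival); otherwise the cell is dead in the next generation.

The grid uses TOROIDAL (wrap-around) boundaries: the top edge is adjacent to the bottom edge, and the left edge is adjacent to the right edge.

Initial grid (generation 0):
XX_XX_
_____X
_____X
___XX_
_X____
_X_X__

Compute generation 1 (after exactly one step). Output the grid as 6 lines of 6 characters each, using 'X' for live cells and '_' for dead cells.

Simulating step by step:
Generation 0 (given above): 11 live cells
Generation 1: 8 live cells
(generation 1 grid is the final answer)

Answer: X___XX
_____X
______
______
___XX_
_X__X_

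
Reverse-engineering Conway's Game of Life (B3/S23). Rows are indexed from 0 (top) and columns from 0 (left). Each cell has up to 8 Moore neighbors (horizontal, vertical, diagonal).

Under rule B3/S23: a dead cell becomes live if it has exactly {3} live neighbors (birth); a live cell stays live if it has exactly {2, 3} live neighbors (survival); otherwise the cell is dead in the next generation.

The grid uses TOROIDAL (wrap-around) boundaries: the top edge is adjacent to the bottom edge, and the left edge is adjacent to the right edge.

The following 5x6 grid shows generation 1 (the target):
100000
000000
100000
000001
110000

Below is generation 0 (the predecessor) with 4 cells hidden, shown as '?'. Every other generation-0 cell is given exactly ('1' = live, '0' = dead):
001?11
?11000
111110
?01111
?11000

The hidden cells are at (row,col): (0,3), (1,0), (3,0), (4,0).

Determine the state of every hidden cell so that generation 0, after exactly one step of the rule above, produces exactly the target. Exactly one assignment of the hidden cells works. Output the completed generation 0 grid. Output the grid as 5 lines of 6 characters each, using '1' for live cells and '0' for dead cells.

Hidden generation-0 cells (in order): (0,3), (1,0), (3,0), (4,0).
A hidden cell only influences target cells in its own 3x3 neighborhood. Try each of the 2^4 = 16 assignments, step the completed generation 0 forward once under B3/S23, and compare with the target:
  (0,3)=0 (1,0)=0 (3,0)=0 (4,0)=0 -> step reproduces the target at every cell -> ACCEPT
  (0,3)=0 (1,0)=0 (3,0)=0 (4,0)=1 -> step gives (0,0)='0' but target has '1' -> reject
  (0,3)=0 (1,0)=0 (3,0)=1 (4,0)=0 -> step gives (2,0)='0' but target has '1' -> reject
  (0,3)=0 (1,0)=0 (3,0)=1 (4,0)=1 -> step gives (0,0)='0' but target has '1' -> reject
  (0,3)=0 (1,0)=1 (3,0)=0 (4,0)=0 -> step gives (0,0)='0' but target has '1' -> reject
  (0,3)=0 (1,0)=1 (3,0)=0 (4,0)=1 -> step gives (0,0)='0' but target has '1' -> reject
  (0,3)=0 (1,0)=1 (3,0)=1 (4,0)=0 -> step gives (0,0)='0' but target has '1' -> reject
  (0,3)=0 (1,0)=1 (3,0)=1 (4,0)=1 -> step gives (0,0)='0' but target has '1' -> reject
  (0,3)=1 (1,0)=0 (3,0)=0 (4,0)=0 -> step gives (0,4)='1' but target has '0' -> reject
  (0,3)=1 (1,0)=0 (3,0)=0 (4,0)=1 -> step gives (0,0)='0' but target has '1' -> reject
  (0,3)=1 (1,0)=0 (3,0)=1 (4,0)=0 -> step gives (0,4)='1' but target has '0' -> reject
  (0,3)=1 (1,0)=0 (3,0)=1 (4,0)=1 -> step gives (0,0)='0' but target has '1' -> reject
  (0,3)=1 (1,0)=1 (3,0)=0 (4,0)=0 -> step gives (0,0)='0' but target has '1' -> reject
  (0,3)=1 (1,0)=1 (3,0)=0 (4,0)=1 -> step gives (0,0)='0' but target has '1' -> reject
  (0,3)=1 (1,0)=1 (3,0)=1 (4,0)=0 -> step gives (0,0)='0' but target has '1' -> reject
  (0,3)=1 (1,0)=1 (3,0)=1 (4,0)=1 -> step gives (0,0)='0' but target has '1' -> reject
Unique solution: (0,3)=dead, (1,0)=dead, (3,0)=dead, (4,0)=dead.
Check: live-neighbor counts of every cell in the completed generation 0:
354411
455644
356644
466643
334654
Applying B3/S23 to generation 0 with these counts gives:
100000
000000
100000
000001
110000
which matches the target exactly.

Answer: 001011
011000
111110
001111
011000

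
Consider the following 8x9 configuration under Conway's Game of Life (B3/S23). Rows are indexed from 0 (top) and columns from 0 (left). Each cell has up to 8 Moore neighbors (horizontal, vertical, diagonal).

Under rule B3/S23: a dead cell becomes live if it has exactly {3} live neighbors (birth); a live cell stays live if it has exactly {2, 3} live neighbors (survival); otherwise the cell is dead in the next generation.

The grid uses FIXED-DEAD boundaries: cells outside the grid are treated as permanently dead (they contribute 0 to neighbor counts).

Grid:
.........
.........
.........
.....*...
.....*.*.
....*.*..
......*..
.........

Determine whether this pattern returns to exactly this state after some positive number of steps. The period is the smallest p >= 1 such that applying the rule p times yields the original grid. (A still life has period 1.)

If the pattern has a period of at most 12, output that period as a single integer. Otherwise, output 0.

Answer: 2

Derivation:
Simulating and comparing each generation to the original:
Gen 0 (original, given above): 6 live cells
Gen 1: 6 live cells, differs from original
Gen 2: 6 live cells, MATCHES original -> period = 2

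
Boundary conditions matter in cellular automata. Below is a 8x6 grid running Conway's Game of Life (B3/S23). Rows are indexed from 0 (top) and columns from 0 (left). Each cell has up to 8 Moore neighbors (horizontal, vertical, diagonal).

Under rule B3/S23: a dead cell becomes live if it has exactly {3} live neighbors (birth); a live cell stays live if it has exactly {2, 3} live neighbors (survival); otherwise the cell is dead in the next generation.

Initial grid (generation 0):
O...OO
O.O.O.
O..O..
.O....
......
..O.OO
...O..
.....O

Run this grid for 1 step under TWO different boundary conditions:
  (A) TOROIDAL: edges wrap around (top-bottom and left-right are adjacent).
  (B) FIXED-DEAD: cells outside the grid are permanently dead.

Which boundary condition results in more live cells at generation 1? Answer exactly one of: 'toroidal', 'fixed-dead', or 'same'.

Answer: toroidal

Derivation:
Under TOROIDAL boundary, generation 1:
OO.OO.
O...O.
O.OO.O
......
......
...OO.
...O.O
O....O
Population = 16

Under FIXED-DEAD boundary, generation 1:
.O.OOO
O...OO
O.OO..
......
......
...OO.
...O.O
......
Population = 14

Comparison: toroidal=16, fixed-dead=14 -> toroidal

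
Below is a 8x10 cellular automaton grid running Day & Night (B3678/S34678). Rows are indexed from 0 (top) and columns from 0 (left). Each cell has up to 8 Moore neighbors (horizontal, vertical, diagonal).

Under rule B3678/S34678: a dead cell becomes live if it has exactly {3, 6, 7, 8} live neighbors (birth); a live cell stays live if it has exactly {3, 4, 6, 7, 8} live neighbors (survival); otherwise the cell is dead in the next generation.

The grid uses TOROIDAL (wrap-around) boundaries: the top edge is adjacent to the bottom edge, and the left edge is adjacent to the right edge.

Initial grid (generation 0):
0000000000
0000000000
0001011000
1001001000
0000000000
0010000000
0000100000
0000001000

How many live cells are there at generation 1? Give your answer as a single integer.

Simulating step by step:
Generation 0 (given above): 9 live cells
Generation 1: 3 live cells
0000000000
0000000000
0000100000
0000110000
0000000000
0000000000
0000000000
0000000000
Population at generation 1: 3

Answer: 3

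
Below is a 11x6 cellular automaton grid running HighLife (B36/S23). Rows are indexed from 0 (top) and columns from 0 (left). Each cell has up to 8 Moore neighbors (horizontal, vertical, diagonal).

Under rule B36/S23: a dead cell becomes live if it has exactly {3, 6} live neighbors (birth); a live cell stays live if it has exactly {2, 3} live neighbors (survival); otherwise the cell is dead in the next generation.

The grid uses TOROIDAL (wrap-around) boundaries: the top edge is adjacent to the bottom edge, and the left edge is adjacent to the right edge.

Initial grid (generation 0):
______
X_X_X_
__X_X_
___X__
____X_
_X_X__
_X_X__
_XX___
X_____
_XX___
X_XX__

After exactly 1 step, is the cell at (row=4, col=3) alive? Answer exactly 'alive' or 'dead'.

Simulating step by step:
Generation 0 (given above): 19 live cells
Generation 1: 28 live cells
__X__X
_X___X
_XX_XX
___XX_
__XXX_
___XX_
XXXX__
XXX___
X_____
X_XX__
__XX__

Cell (4,3) at generation 1: 1 -> alive

Answer: alive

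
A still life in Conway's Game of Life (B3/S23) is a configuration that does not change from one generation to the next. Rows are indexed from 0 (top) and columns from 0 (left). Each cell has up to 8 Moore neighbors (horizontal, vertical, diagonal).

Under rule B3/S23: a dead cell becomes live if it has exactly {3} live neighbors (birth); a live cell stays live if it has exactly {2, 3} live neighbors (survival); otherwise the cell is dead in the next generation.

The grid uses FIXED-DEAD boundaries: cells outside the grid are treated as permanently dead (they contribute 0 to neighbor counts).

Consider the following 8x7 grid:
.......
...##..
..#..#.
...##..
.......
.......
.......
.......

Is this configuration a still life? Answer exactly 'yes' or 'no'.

Compute generation 1 and compare to generation 0 (given above):
Generation 1:
.......
...##..
..#..#.
...##..
.......
.......
.......
.......
The grids are IDENTICAL -> still life.

Answer: yes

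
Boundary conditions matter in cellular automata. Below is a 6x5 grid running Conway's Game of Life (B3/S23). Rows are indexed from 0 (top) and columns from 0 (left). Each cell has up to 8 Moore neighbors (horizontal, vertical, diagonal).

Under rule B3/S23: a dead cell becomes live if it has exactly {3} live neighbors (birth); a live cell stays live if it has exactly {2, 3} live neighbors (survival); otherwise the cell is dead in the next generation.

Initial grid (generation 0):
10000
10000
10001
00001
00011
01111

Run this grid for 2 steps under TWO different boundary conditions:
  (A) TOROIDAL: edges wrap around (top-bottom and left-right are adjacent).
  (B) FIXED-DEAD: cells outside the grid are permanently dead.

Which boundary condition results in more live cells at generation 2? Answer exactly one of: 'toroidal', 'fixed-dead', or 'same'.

Answer: toroidal

Derivation:
Under TOROIDAL boundary, generation 2:
10011
00110
11001
00000
00000
01110
Population = 11

Under FIXED-DEAD boundary, generation 2:
00000
00000
00000
00000
00010
00000
Population = 1

Comparison: toroidal=11, fixed-dead=1 -> toroidal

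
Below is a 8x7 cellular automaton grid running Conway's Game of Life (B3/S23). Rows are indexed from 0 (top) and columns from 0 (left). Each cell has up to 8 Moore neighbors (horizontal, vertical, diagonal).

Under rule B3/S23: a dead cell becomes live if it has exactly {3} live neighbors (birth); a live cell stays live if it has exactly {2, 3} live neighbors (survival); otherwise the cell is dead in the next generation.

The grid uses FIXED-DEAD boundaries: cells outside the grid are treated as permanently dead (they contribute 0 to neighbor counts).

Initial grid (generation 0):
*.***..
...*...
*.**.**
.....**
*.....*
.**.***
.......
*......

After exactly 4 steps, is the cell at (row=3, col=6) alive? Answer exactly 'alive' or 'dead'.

Simulating step by step:
Generation 0 (given above): 20 live cells
Generation 1: 17 live cells
..***..
.....*.
..**.**
.*..*..
.*..*..
.*...**
.*...*.
.......
Generation 2: 22 live cells
...**..
.....**
..**.**
.*..*..
***.*..
***.***
.....**
.......
Generation 3: 17 live cells
....**.
..*...*
..**..*
*...*..
....*..
*.*.*.*
.*..*.*
.......
Generation 4: 16 live cells
.....*.
..*.*.*
.***.*.
....**.
.*..*..
.*..*..
.*.*...
.......

Cell (3,6) at generation 4: 0 -> dead

Answer: dead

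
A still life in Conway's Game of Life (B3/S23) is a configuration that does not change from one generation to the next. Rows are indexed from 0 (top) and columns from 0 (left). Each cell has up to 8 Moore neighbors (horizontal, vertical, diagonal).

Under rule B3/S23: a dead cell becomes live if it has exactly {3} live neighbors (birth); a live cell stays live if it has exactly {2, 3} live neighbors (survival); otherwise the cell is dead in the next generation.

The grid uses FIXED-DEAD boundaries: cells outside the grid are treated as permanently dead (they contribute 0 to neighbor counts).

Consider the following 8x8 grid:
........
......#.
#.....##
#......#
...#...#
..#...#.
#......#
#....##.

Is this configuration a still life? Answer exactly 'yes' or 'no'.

Answer: no

Derivation:
Compute generation 1 and compare to generation 0 (given above):
Generation 1:
........
......##
......##
.......#
......##
......##
.#...#.#
......#.
Cell (1,7) differs: gen0=0 vs gen1=1 -> NOT a still life.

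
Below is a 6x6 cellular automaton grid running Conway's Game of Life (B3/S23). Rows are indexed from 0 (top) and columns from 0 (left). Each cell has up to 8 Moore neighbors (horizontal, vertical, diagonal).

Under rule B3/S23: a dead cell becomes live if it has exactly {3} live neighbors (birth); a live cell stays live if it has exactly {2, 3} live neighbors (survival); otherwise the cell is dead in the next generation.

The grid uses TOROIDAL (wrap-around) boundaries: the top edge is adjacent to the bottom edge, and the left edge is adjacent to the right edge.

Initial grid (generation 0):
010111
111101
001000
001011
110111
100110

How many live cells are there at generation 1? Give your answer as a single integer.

Simulating step by step:
Generation 0 (given above): 21 live cells
Generation 1: 3 live cells
000000
000001
000000
001000
010000
000000
Population at generation 1: 3

Answer: 3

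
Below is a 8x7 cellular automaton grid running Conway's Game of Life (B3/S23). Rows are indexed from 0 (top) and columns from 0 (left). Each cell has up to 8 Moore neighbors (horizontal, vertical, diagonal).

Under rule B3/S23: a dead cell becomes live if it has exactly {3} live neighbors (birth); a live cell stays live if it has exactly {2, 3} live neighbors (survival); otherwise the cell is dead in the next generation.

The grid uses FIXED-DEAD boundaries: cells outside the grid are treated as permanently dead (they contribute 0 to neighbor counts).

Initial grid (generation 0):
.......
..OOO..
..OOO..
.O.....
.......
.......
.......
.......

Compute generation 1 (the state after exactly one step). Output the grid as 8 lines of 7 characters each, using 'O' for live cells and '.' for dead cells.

Answer: ...O...
..O.O..
.O..O..
..OO...
.......
.......
.......
.......

Derivation:
Simulating step by step:
Generation 0 (given above): 7 live cells
Generation 1: 7 live cells
(generation 1 grid is the final answer)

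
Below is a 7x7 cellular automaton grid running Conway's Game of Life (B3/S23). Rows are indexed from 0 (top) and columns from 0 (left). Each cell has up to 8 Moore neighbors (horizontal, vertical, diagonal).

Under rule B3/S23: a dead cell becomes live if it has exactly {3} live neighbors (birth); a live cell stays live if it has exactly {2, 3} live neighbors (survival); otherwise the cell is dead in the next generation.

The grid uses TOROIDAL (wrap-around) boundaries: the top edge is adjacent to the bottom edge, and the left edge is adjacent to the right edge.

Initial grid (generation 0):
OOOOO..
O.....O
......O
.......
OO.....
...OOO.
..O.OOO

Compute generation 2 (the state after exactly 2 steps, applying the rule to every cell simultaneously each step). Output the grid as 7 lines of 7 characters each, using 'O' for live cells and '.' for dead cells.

Answer: OOO.O..
OOOOOOO
OO...O.
O.....O
O.OO...
OOOO..O
O.....O

Derivation:
Simulating step by step:
Generation 0 (given above): 17 live cells
Generation 1: 16 live cells
..O.O..
..OO.OO
O.....O
O......
....O..
OOOO...
O.....O
Generation 2: 26 live cells
(generation 2 grid is the final answer)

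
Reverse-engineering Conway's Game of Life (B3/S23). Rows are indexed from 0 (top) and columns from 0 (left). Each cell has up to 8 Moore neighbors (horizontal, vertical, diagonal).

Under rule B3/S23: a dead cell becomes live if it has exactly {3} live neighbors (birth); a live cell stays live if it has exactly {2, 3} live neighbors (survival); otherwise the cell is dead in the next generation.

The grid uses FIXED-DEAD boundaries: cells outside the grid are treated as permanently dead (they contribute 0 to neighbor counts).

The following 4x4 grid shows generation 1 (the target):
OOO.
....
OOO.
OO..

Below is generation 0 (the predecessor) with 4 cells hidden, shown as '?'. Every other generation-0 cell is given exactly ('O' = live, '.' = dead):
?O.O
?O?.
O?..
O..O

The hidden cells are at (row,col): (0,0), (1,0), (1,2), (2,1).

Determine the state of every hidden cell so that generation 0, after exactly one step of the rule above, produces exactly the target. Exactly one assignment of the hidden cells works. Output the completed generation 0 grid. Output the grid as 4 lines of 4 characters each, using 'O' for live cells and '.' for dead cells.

Hidden generation-0 cells (in order): (0,0), (1,0), (1,2), (2,1).
A hidden cell only influences target cells in its own 3x3 neighborhood. Try each of the 2^4 = 16 assignments, step the completed generation 0 forward once under B3/S23, and compare with the target:
  (0,0)=. (1,0)=. (1,2)=. (2,1)=. -> step gives (0,0)='.' but target has 'O' -> reject
  (0,0)=. (1,0)=. (1,2)=. (2,1)=O -> step gives (0,0)='.' but target has 'O' -> reject
  (0,0)=. (1,0)=. (1,2)=O (2,1)=. -> step gives (0,0)='.' but target has 'O' -> reject
  (0,0)=. (1,0)=. (1,2)=O (2,1)=O -> step gives (0,0)='.' but target has 'O' -> reject
  (0,0)=. (1,0)=O (1,2)=. (2,1)=. -> step gives (1,0)='O' but target has '.' -> reject
  (0,0)=. (1,0)=O (1,2)=. (2,1)=O -> step gives (2,0)='.' but target has 'O' -> reject
  (0,0)=. (1,0)=O (1,2)=O (2,1)=. -> step gives (0,2)='.' but target has 'O' -> reject
  (0,0)=. (1,0)=O (1,2)=O (2,1)=O -> step gives (0,2)='.' but target has 'O' -> reject
  (0,0)=O (1,0)=. (1,2)=. (2,1)=. -> step gives (1,1)='O' but target has '.' -> reject
  (0,0)=O (1,0)=. (1,2)=. (2,1)=O -> step reproduces the target at every cell -> ACCEPT
  (0,0)=O (1,0)=. (1,2)=O (2,1)=. -> step gives (0,2)='.' but target has 'O' -> reject
  (0,0)=O (1,0)=. (1,2)=O (2,1)=O -> step gives (0,2)='.' but target has 'O' -> reject
  (0,0)=O (1,0)=O (1,2)=. (2,1)=. -> step gives (1,2)='O' but target has '.' -> reject
  (0,0)=O (1,0)=O (1,2)=. (2,1)=O -> step gives (2,0)='.' but target has 'O' -> reject
  (0,0)=O (1,0)=O (1,2)=O (2,1)=. -> step gives (0,1)='.' but target has 'O' -> reject
  (0,0)=O (1,0)=O (1,2)=O (2,1)=O -> step gives (0,1)='.' but target has 'O' -> reject
Unique solution: (0,0)=live, (1,0)=dead, (1,2)=dead, (2,1)=live.
Check: live-neighbor counts of every cell in the completed generation 0:
2230
5441
3331
2320
Applying B3/S23 to generation 0 with these counts gives:
OOO.
....
OOO.
OO..
which matches the target exactly.

Answer: OO.O
.O..
OO..
O..O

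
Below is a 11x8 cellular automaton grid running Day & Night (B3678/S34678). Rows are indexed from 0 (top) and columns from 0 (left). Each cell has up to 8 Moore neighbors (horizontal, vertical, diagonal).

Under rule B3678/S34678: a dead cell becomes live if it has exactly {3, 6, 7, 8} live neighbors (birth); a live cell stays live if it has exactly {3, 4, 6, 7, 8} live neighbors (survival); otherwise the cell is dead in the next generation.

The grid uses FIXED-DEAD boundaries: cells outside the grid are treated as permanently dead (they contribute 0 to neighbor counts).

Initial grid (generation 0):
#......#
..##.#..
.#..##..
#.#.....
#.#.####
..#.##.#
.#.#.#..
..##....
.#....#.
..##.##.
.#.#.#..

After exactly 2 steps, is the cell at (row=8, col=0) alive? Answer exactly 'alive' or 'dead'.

Simulating step by step:
Generation 0 (given above): 34 live cells
Generation 1: 21 live cells
........
.#....#.
.#..#...
........
....###.
..#...#.
...#..#.
.##.#...
....##..
.##..##.
......#.
Generation 2: 17 live cells
........
........
........
....#...
.....#..
...##.##
.#.#.#..
....#...
....###.
....###.
.....#..

Cell (8,0) at generation 2: 0 -> dead

Answer: dead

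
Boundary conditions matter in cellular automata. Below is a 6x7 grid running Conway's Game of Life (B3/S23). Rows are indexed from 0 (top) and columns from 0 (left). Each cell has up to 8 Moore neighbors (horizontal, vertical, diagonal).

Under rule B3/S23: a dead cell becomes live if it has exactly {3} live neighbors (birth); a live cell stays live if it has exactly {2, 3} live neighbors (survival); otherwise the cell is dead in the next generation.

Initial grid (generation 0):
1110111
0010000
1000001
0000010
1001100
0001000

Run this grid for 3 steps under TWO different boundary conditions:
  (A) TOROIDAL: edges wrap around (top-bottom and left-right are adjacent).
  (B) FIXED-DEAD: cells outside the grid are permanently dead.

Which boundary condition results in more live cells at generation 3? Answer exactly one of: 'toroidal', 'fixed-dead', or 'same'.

Answer: fixed-dead

Derivation:
Under TOROIDAL boundary, generation 3:
0000100
0000000
0000001
0010000
0100000
0000000
Population = 4

Under FIXED-DEAD boundary, generation 3:
0011100
0000000
0010000
0001010
0000010
0000000
Population = 7

Comparison: toroidal=4, fixed-dead=7 -> fixed-dead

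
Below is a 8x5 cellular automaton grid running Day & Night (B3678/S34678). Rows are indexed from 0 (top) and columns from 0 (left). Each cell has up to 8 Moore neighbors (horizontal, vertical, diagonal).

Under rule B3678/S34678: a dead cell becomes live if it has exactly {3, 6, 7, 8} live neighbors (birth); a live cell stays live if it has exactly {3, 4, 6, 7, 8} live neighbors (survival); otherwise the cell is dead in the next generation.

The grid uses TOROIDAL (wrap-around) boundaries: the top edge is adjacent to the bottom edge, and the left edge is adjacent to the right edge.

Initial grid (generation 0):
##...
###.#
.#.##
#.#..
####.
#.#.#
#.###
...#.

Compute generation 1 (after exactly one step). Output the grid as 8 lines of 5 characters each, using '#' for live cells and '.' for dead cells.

Answer: ##.#.
#.#.#
#..##
##...
####.
.#.##
#.#..
...#.

Derivation:
Simulating step by step:
Generation 0 (given above): 23 live cells
Generation 1: 21 live cells
(generation 1 grid is the final answer)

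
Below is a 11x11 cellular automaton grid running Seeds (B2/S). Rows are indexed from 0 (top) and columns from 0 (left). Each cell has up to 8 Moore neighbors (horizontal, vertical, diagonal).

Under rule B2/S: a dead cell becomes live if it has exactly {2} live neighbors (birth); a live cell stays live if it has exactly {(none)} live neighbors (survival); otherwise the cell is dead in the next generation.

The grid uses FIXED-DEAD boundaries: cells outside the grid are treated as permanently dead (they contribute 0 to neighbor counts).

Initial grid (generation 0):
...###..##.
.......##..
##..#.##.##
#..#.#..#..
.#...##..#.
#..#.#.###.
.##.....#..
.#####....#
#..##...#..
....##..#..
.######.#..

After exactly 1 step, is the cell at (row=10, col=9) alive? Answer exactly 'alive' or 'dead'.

Answer: alive

Derivation:
Simulating step by step:
Generation 0 (given above): 51 live cells
Generation 1: 16 live cells
......#....
###........
..##.......
...........
...#......#
..........#
..........#
.......##..
......##...
#..........
.........#.

Cell (10,9) at generation 1: 1 -> alive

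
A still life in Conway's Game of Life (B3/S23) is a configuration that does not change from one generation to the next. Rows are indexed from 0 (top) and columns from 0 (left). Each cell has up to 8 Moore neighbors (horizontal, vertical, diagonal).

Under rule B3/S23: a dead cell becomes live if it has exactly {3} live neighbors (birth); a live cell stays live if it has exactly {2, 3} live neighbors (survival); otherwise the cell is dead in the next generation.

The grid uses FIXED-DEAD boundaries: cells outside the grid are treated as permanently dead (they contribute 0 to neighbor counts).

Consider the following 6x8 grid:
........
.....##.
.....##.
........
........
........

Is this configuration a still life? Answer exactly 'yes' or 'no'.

Answer: yes

Derivation:
Compute generation 1 and compare to generation 0 (given above):
Generation 1:
........
.....##.
.....##.
........
........
........
The grids are IDENTICAL -> still life.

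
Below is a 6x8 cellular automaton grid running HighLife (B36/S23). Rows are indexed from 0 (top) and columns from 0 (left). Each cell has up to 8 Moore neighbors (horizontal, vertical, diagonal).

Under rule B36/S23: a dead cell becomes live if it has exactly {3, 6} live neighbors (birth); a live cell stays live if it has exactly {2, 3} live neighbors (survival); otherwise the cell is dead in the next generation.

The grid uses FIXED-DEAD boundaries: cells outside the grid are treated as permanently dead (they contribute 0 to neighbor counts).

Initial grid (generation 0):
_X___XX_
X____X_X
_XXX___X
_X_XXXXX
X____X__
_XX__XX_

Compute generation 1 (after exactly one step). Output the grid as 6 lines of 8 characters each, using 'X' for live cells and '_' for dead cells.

Answer: _____XX_
X___XX_X
XX_X__XX
XX_X_X_X
X__X__XX
_X___XX_

Derivation:
Simulating step by step:
Generation 0 (given above): 22 live cells
Generation 1: 23 live cells
(generation 1 grid is the final answer)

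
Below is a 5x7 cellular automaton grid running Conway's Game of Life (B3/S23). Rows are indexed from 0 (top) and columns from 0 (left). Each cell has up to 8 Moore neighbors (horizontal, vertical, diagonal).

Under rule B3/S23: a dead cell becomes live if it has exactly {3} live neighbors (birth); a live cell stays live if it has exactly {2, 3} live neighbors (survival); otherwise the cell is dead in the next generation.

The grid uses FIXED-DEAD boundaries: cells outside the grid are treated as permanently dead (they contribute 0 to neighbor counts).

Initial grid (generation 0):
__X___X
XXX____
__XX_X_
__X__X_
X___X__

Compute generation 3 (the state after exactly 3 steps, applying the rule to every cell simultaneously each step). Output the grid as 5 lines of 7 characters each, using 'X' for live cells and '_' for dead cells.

Answer: _______
__XXX__
_______
__X_X__
___X___

Derivation:
Simulating step by step:
Generation 0 (given above): 12 live cells
Generation 1: 6 live cells
__X____
_______
___XX__
_XX__X_
_______
Generation 2: 7 live cells
_______
___X___
__XXX__
__XXX__
_______
Generation 3: 6 live cells
(generation 3 grid is the final answer)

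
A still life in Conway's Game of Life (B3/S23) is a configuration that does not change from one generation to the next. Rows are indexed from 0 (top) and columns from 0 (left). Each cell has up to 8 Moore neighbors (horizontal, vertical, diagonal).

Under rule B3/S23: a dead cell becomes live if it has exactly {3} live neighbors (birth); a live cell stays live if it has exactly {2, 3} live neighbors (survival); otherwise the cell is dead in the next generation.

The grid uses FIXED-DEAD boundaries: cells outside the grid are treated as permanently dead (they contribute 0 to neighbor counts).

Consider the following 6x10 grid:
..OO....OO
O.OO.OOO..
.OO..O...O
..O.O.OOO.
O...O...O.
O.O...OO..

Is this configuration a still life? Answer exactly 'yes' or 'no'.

Answer: no

Derivation:
Compute generation 1 and compare to generation 0 (given above):
Generation 1:
.OOOO.OOO.
.....OOO.O
..........
..O.O.OOOO
........O.
.O.....O..
Cell (0,1) differs: gen0=0 vs gen1=1 -> NOT a still life.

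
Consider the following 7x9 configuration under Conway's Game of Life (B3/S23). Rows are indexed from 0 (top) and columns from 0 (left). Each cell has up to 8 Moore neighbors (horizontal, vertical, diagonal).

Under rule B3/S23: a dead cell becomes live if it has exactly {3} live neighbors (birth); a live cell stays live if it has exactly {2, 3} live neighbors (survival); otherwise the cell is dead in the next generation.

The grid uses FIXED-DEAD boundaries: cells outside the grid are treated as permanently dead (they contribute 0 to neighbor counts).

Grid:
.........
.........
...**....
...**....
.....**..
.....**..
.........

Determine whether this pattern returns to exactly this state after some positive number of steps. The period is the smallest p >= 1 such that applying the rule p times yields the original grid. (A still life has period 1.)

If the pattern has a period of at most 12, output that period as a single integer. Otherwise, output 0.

Answer: 2

Derivation:
Simulating and comparing each generation to the original:
Gen 0 (original, given above): 8 live cells
Gen 1: 6 live cells, differs from original
Gen 2: 8 live cells, MATCHES original -> period = 2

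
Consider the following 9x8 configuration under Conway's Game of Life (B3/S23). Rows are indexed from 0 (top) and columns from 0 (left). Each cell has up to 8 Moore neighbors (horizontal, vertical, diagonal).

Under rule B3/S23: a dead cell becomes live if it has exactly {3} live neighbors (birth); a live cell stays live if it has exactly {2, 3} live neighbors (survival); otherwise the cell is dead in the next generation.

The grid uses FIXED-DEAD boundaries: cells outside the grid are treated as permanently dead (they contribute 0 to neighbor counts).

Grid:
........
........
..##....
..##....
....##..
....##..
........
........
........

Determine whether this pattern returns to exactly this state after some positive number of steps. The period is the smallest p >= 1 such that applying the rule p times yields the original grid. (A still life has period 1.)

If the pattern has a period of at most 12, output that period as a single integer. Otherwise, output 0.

Answer: 2

Derivation:
Simulating and comparing each generation to the original:
Gen 0 (original, given above): 8 live cells
Gen 1: 6 live cells, differs from original
Gen 2: 8 live cells, MATCHES original -> period = 2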